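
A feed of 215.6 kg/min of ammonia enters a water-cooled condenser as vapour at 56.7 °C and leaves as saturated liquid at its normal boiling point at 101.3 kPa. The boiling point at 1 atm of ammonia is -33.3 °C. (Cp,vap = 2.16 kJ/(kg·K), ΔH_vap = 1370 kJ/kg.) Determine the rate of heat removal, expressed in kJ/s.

vapour 56.7→-33.3 °C: -194.4 kJ/kg
condensation at -33.3 °C: -1370 kJ/kg
Δh = -194.4 + -1370 = -1564.4 kJ/kg
Q = ṁ·Δh = 215.6 kg/min × -1564.4 kJ/kg = -337280 kJ/min
|Q| = 5621.4 kW

Q_c = 5620 kJ/s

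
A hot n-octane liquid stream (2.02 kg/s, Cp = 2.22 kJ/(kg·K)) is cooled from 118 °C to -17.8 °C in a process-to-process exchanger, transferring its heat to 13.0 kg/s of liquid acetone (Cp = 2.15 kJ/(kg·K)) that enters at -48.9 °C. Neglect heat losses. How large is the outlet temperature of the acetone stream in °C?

Heat released by hot stream: Q = 2.02 × 2.22 × (118 − -17.8) = 608.98 kJ/s
Energy balance on cold side (adiabatic exchanger): Q = ṁ_c·Cp_c·(T_c,out − T_c,in)
T_c,out = -48.9 + 608.98/(13.0 × 2.15) = -27.112 °C

T_c,out = -27.1 °C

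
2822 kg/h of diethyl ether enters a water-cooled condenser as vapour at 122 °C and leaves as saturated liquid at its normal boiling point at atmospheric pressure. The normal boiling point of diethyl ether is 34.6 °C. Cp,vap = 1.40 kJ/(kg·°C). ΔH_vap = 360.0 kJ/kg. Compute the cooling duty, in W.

Q_c = 378000 W

vapour 122→34.6 °C: -122.36 kJ/kg
condensation at 34.6 °C: -360 kJ/kg
Δh = -122.36 + -360 = -482.36 kJ/kg
Q = ṁ·Δh = 2822 kg/h × -482.36 kJ/kg = -1.3612e+06 kJ/h
|Q| = 378.12 kW = 378120 W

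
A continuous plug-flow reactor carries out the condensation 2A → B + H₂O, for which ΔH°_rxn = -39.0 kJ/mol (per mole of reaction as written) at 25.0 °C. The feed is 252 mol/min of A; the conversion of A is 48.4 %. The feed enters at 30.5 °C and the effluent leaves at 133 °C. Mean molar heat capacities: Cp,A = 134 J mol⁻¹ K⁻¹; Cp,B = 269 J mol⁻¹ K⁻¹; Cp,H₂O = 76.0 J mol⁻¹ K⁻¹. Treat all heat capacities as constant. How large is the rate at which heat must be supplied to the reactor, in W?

Q_in = 26500 W

Extent of reaction ξ = 0.484 × 252 / 2 = 60.984 mol/min
Reaction term: ξ·ΔH°_rxn = 60.984 × -39.0 = -2378.4 kJ/min
Sensible, feed 30.5→25 °C: -185.72 kJ/min
Outlet flows (mol/min): A 130.03, B 60.984, H₂O 60.984
Sensible, products 25→133 °C: 4154.1 kJ/min
Q = ΔH = 1590 kJ/min = 26.5 kW
Heat supplied = 26500 W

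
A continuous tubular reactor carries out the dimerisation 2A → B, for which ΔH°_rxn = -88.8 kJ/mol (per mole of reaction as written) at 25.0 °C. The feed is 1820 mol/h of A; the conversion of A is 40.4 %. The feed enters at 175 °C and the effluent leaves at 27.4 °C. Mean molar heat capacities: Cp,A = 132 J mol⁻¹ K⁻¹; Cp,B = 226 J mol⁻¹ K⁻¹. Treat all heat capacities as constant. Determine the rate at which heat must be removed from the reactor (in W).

Extent of reaction ξ = 0.404 × 1820 / 2 = 367.64 mol/h
Reaction term: ξ·ΔH°_rxn = 367.64 × -88.8 = -32646 kJ/h
Sensible, feed 175→25 °C: -36036 kJ/h
Outlet flows (mol/h): A 1084.7, B 367.64
Sensible, products 25→27.4 °C: 543.05 kJ/h
Q = ΔH = -68139 kJ/h = -18.928 kW
Heat removed = 18928 W

Q_out = 18900 W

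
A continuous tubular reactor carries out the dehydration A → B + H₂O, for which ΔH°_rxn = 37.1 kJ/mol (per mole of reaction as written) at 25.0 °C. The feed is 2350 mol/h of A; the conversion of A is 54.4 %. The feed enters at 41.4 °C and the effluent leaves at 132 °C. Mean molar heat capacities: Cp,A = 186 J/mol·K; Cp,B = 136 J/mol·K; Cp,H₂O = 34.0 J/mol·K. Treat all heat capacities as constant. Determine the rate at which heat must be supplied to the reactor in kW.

Q_in = 23.6 kW

Extent of reaction ξ = 0.544 × 2350 = 1278.4 mol/h
Reaction term: ξ·ΔH°_rxn = 1278.4 × 37.1 = 47429 kJ/h
Sensible, feed 41.4→25 °C: -7168.4 kJ/h
Outlet flows (mol/h): A 1071.6, B 1278.4, H₂O 1278.4
Sensible, products 25→132 °C: 44581 kJ/h
Q = ΔH = 84841 kJ/h = 23.567 kW
Heat supplied = 23.567 kW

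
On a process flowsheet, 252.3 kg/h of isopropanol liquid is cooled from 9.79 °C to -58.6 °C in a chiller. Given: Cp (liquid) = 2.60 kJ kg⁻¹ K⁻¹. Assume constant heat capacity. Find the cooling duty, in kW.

Q = ṁ·Cp·ΔT = 252.3 × 2.60 × (-58.6 − 9.79) = -44862 kJ/h
Converting: 44862 / 3600 s = 12.462 kW

Q_c = 12.5 kW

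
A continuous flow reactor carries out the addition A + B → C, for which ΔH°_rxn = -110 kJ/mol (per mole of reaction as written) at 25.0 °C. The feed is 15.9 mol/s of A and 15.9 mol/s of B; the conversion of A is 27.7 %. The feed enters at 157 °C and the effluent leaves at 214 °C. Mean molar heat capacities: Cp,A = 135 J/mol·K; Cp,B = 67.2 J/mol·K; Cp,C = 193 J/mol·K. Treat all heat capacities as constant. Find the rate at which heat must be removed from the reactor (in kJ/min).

Extent of reaction ξ = 0.277 × 15.9 = 4.4043 mol/s
Reaction term: ξ·ΔH°_rxn = 4.4043 × -110 = -484.47 kJ/s
Sensible, feed 157→25 °C: -424.38 kJ/s
Outlet flows (mol/s): A 11.496, B 11.496, C 4.4043
Sensible, products 25→214 °C: 599.97 kJ/s
Q = ΔH = -308.88 kJ/s = -308.88 kW
Heat removed = 18533 kJ/min

Q_out = 18500 kJ/min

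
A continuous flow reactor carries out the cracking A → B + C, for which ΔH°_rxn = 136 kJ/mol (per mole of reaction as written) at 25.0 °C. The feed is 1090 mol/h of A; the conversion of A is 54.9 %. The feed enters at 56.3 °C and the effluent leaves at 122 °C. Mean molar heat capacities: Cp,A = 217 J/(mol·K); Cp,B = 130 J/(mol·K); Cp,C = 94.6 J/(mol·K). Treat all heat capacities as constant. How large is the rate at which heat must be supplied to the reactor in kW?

Extent of reaction ξ = 0.549 × 1090 = 598.41 mol/h
Reaction term: ξ·ΔH°_rxn = 598.41 × 136 = 81384 kJ/h
Sensible, feed 56.3→25 °C: -7403.4 kJ/h
Outlet flows (mol/h): A 491.59, B 598.41, C 598.41
Sensible, products 25→122 °C: 23385 kJ/h
Q = ΔH = 97365 kJ/h = 27.046 kW
Heat supplied = 27.046 kW

Q_in = 27.0 kW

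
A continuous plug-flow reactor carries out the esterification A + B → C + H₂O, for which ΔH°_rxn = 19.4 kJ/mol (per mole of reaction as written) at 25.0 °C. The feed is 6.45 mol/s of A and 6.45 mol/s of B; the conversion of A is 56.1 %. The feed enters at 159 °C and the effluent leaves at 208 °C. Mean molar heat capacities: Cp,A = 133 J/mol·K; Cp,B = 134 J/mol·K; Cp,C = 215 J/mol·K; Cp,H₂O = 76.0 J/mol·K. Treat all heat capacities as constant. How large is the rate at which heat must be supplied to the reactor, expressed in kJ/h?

Q_in = 614000 kJ/h

Extent of reaction ξ = 0.561 × 6.45 = 3.6185 mol/s
Reaction term: ξ·ΔH°_rxn = 3.6185 × 19.4 = 70.198 kJ/s
Sensible, feed 159→25 °C: -230.77 kJ/s
Outlet flows (mol/s): A 2.8315, B 2.8315, C 3.6185, H₂O 3.6185
Sensible, products 25→208 °C: 331.05 kJ/s
Q = ΔH = 170.48 kJ/s = 170.48 kW
Heat supplied = 613710 kJ/h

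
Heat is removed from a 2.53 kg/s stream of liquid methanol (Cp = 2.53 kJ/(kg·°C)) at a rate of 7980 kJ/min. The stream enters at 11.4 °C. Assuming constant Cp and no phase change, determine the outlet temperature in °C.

Q = 7980 kJ/min = 133 kJ/s
ΔT = Q/(ṁ·Cp) = 133/(2.53×2.53) = 20.778 K
T_out = 11.4 − 20.778 = -9.3783 °C

T_out = -9.38 °C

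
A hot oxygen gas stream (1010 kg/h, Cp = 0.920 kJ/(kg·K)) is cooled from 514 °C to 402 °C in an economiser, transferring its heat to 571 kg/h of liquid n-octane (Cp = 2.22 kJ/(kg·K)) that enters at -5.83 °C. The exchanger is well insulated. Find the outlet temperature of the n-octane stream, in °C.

T_c,out = 76.3 °C

Heat released by hot stream: Q = 1010 × 0.920 × (514 − 402) = 104070 kJ/h
Energy balance on cold side (adiabatic exchanger): Q = ṁ_c·Cp_c·(T_c,out − T_c,in)
T_c,out = -5.83 + 104070/(571 × 2.22) = 76.269 °C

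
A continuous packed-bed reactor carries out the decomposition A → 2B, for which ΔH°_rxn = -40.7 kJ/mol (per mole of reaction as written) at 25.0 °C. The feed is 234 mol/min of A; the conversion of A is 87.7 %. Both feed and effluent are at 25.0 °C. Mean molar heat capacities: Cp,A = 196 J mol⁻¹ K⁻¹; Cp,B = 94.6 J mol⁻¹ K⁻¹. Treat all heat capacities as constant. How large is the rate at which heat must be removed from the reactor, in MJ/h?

Q_out = 501 MJ/h

Extent of reaction ξ = 0.877 × 234 = 205.22 mol/min
Reaction term: ξ·ΔH°_rxn = 205.22 × -40.7 = -8352.4 kJ/min
Q = ΔH = -8352.4 kJ/min = -139.21 kW
Heat removed = 501.14 MJ/h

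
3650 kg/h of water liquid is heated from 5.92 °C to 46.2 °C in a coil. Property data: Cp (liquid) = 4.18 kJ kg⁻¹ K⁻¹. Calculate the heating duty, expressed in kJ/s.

Q = 171 kJ/s

Q = ṁ·Cp·ΔT = 3650 × 4.18 × (46.2 − 5.92) = 614550 kJ/h
Converting: 614550 / 3600 s = 170.71 kW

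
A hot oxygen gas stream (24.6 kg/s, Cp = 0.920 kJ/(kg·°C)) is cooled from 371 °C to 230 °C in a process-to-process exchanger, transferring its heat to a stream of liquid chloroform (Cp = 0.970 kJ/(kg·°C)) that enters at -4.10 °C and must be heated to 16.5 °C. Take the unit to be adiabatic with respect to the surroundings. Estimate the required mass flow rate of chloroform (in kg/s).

Heat released by hot stream: Q = 24.6 × 0.920 × (371 − 230) = 3191.1 kJ/s
Energy balance on cold side (adiabatic exchanger): Q = ṁ_c·Cp_c·(T_c,out − T_c,in)
ṁ_c = 3191.1 / [0.970 × (16.5 − -4.10)] = 159.7 kg/s

ṁ_c = 160 kg/s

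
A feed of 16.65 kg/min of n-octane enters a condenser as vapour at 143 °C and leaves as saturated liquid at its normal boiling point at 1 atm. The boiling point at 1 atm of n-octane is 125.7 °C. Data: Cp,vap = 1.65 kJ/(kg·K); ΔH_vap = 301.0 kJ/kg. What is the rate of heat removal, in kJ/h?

Q_c = 329000 kJ/h

vapour 143→125.7 °C: -28.545 kJ/kg
condensation at 125.7 °C: -301 kJ/kg
Δh = -28.545 + -301 = -329.55 kJ/kg
Q = ṁ·Δh = 16.65 kg/min × -329.55 kJ/kg = -5486.9 kJ/min
|Q| = 91.449 kW = 329220 kJ/h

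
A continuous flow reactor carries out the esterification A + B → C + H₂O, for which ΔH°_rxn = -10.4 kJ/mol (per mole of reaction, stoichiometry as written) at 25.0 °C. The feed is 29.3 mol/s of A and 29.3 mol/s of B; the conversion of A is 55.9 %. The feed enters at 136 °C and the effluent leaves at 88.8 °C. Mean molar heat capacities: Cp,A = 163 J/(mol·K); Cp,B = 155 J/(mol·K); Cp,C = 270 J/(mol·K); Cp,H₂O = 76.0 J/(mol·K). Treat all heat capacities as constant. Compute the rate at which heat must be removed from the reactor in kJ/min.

Extent of reaction ξ = 0.559 × 29.3 = 16.379 mol/s
Reaction term: ξ·ΔH°_rxn = 16.379 × -10.4 = -170.34 kJ/s
Sensible, feed 136→25 °C: -1034.2 kJ/s
Outlet flows (mol/s): A 12.921, B 12.921, C 16.379, H₂O 16.379
Sensible, products 25→88.8 °C: 623.71 kJ/s
Q = ΔH = -580.86 kJ/s = -580.86 kW
Heat removed = 34852 kJ/min

Q_out = 34900 kJ/min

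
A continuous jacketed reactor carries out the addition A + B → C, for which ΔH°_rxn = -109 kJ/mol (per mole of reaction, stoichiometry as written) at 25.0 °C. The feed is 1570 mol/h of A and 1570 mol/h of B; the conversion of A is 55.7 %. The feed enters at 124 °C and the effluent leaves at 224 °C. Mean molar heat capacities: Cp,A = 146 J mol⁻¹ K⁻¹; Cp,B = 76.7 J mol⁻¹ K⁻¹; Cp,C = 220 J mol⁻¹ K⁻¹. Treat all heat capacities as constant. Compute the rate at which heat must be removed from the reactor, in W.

Extent of reaction ξ = 0.557 × 1570 = 874.49 mol/h
Reaction term: ξ·ΔH°_rxn = 874.49 × -109 = -95319 kJ/h
Sensible, feed 124→25 °C: -34614 kJ/h
Outlet flows (mol/h): A 695.51, B 695.51, C 874.49
Sensible, products 25→224 °C: 69108 kJ/h
Q = ΔH = -60825 kJ/h = -16.896 kW
Heat removed = 16896 W

Q_out = 16900 W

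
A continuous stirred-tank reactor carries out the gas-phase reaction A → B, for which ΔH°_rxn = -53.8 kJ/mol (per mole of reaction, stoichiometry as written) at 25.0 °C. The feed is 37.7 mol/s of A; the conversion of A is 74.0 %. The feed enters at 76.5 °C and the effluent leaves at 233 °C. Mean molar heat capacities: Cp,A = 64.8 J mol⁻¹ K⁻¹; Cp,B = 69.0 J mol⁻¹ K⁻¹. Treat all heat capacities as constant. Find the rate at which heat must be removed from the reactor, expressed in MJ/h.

Q_out = 3940 MJ/h

Extent of reaction ξ = 0.740 × 37.7 = 27.898 mol/s
Reaction term: ξ·ΔH°_rxn = 27.898 × -53.8 = -1500.9 kJ/s
Sensible, feed 76.5→25 °C: -125.81 kJ/s
Outlet flows (mol/s): A 9.802, B 27.898
Sensible, products 25→233 °C: 532.51 kJ/s
Q = ΔH = -1094.2 kJ/s = -1094.2 kW
Heat removed = 3939.2 MJ/h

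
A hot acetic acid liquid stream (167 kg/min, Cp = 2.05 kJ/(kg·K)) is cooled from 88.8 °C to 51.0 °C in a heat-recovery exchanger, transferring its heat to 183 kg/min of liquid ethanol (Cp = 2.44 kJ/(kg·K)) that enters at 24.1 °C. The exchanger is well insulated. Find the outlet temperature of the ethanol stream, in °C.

Heat released by hot stream: Q = 167 × 2.05 × (88.8 − 51.0) = 12941 kJ/min
Energy balance on cold side (adiabatic exchanger): Q = ṁ_c·Cp_c·(T_c,out − T_c,in)
T_c,out = 24.1 + 12941/(183 × 2.44) = 53.082 °C

T_c,out = 53.1 °C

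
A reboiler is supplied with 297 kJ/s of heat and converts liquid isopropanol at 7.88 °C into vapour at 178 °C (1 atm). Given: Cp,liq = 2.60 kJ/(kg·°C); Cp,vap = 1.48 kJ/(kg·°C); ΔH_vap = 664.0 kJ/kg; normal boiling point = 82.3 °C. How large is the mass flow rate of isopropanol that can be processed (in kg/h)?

Δh = 2.60×(82.3−7.88) + 664.0 + 1.48×(178−82.3) = 999.13 kJ/kg
Q = 297 kJ/s = 297 kJ/s = 1.0692e+06 kJ/h
ṁ = Q/Δh = 1.0692e+06 / 999.13 = 1070.1 kg/h

ṁ = 1070 kg/h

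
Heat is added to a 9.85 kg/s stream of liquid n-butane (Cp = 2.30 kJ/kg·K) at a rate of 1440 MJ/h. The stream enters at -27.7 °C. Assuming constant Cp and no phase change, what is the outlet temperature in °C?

Q = 1440 MJ/h = 400 kJ/s
ΔT = Q/(ṁ·Cp) = 400/(9.85×2.30) = 17.656 K
T_out = -27.7 + 17.656 = -10.044 °C

T_out = -10.0 °C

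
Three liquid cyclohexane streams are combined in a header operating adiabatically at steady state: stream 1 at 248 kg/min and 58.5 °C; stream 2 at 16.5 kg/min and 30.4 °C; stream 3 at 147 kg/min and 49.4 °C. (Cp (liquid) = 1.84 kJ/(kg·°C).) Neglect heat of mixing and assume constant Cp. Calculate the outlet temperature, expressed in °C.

Adiabatic, steady state ⇒ Σ ṁᵢCp,ᵢ(T_out − Tᵢ) = 0
Σ ṁᵢCp,ᵢTᵢ = 248×1.84×58.5 + 16.5×1.84×30.4 + 147×1.84×49.4 = 40979
Σ ṁᵢCp,ᵢ = 248×1.84 + 16.5×1.84 + 147×1.84 = 757.16
T_out = 40979 / 757.16 = 54.122 °C

T_out = 54.1 °C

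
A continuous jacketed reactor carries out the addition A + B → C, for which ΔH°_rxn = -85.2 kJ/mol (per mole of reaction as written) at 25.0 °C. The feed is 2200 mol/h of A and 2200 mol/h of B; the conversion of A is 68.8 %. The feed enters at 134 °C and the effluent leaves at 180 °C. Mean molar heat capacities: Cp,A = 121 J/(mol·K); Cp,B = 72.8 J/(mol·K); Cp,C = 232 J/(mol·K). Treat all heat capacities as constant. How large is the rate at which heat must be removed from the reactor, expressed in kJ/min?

Q_out = 1670 kJ/min

Extent of reaction ξ = 0.688 × 2200 = 1513.6 mol/h
Reaction term: ξ·ΔH°_rxn = 1513.6 × -85.2 = -128960 kJ/h
Sensible, feed 134→25 °C: -46473 kJ/h
Outlet flows (mol/h): A 686.4, B 686.4, C 1513.6
Sensible, products 25→180 °C: 75048 kJ/h
Q = ΔH = -100380 kJ/h = -27.884 kW
Heat removed = 1673.1 kJ/min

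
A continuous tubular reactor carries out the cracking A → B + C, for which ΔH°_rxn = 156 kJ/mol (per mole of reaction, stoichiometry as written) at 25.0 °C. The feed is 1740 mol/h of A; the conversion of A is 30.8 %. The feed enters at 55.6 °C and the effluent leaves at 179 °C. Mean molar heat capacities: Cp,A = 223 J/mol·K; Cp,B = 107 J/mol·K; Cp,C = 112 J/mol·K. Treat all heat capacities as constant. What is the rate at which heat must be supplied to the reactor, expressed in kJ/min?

Extent of reaction ξ = 0.308 × 1740 = 535.92 mol/h
Reaction term: ξ·ΔH°_rxn = 535.92 × 156 = 83604 kJ/h
Sensible, feed 55.6→25 °C: -11873 kJ/h
Outlet flows (mol/h): A 1204.1, B 535.92, C 535.92
Sensible, products 25→179 °C: 59425 kJ/h
Q = ΔH = 131160 kJ/h = 36.432 kW
Heat supplied = 2185.9 kJ/min

Q_in = 2190 kJ/min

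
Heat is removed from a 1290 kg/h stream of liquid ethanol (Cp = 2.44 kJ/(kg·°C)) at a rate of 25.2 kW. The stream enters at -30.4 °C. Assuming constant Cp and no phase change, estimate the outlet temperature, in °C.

Q = 25.2 kW = 90720 kJ/h
ΔT = Q/(ṁ·Cp) = 90720/(1290×2.44) = 28.822 K
T_out = -30.4 − 28.822 = -59.222 °C

T_out = -59.2 °C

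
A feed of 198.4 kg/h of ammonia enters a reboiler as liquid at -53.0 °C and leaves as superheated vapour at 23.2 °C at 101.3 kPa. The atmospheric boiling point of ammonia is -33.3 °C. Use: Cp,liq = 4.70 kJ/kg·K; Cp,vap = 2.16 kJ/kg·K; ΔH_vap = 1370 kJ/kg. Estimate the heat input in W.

liquid -53.0→-33.3 °C: 92.59 kJ/kg
vaporisation at -33.3 °C: 1370 kJ/kg
vapour -33.3→23.2 °C: 122.04 kJ/kg
Δh = 92.59 + 1370 + 122.04 = 1584.6 kJ/kg
Q = ṁ·Δh = 198.4 kg/h × 1584.6 kJ/kg = 314390 kJ/h
|Q| = 87.331 kW = 87331 W

Q = 87300 W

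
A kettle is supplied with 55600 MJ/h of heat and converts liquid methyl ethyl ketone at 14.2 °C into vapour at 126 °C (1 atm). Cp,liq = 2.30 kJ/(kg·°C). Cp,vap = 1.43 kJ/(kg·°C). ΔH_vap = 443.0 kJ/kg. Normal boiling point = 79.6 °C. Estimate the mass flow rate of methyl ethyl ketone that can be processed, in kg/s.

Δh = 2.30×(79.6−14.2) + 443.0 + 1.43×(126−79.6) = 659.77 kJ/kg
Q = 55600 MJ/h = 15444 kJ/s = 15444 kJ/s
ṁ = Q/Δh = 15444 / 659.77 = 23.409 kg/s

ṁ = 23.4 kg/s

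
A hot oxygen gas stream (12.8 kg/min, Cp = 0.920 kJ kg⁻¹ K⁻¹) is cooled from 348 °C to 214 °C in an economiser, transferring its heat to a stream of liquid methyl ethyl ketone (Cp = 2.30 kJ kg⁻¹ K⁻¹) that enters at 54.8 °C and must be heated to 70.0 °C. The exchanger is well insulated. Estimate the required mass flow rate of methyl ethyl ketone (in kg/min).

ṁ_c = 45.1 kg/min

Heat released by hot stream: Q = 12.8 × 0.920 × (348 − 214) = 1578 kJ/min
Energy balance on cold side (adiabatic exchanger): Q = ṁ_c·Cp_c·(T_c,out − T_c,in)
ṁ_c = 1578 / [2.30 × (70.0 − 54.8)] = 45.137 kg/min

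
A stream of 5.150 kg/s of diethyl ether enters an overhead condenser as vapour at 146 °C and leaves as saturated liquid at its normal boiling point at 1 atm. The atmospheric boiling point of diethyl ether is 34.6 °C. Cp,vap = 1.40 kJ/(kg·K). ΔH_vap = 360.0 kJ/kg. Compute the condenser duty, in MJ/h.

Q_c = 9570 MJ/h

vapour 146→34.6 °C: -155.96 kJ/kg
condensation at 34.6 °C: -360 kJ/kg
Δh = -155.96 + -360 = -515.96 kJ/kg
Q = ṁ·Δh = 5.150 kg/s × -515.96 kJ/kg = -2657.2 kJ/s
|Q| = 2657.2 kW = 9565.9 MJ/h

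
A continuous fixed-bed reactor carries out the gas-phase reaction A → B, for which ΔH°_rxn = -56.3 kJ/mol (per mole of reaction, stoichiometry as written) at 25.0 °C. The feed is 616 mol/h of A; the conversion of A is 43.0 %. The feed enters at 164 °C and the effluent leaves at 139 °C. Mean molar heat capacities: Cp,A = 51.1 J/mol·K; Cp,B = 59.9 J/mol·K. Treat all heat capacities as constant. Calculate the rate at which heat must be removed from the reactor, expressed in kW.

Extent of reaction ξ = 0.430 × 616 = 264.88 mol/h
Reaction term: ξ·ΔH°_rxn = 264.88 × -56.3 = -14913 kJ/h
Sensible, feed 164→25 °C: -4375.4 kJ/h
Outlet flows (mol/h): A 351.12, B 264.88
Sensible, products 25→139 °C: 3854.2 kJ/h
Q = ΔH = -15434 kJ/h = -4.2872 kW
Heat removed = 4.2872 kW

Q_out = 4.29 kW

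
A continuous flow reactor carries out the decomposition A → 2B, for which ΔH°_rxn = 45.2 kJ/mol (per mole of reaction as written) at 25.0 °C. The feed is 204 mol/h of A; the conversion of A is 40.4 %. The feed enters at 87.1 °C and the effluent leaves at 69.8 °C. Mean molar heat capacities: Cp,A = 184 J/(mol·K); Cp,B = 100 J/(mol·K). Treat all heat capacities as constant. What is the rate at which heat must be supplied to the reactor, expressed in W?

Extent of reaction ξ = 0.404 × 204 = 82.416 mol/h
Reaction term: ξ·ΔH°_rxn = 82.416 × 45.2 = 3725.2 kJ/h
Sensible, feed 87.1→25 °C: -2331 kJ/h
Outlet flows (mol/h): A 121.58, B 164.83
Sensible, products 25→69.8 °C: 1740.7 kJ/h
Q = ΔH = 3134.9 kJ/h = 0.87081 kW
Heat supplied = 870.81 W

Q_in = 871 W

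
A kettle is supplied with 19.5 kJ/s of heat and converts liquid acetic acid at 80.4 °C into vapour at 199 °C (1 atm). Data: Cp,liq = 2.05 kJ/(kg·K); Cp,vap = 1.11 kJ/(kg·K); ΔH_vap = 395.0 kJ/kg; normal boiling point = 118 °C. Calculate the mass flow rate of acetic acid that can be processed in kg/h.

ṁ = 125 kg/h

Δh = 2.05×(118−80.4) + 395.0 + 1.11×(199−118) = 561.99 kJ/kg
Q = 19.5 kJ/s = 19.5 kJ/s = 70200 kJ/h
ṁ = Q/Δh = 70200 / 561.99 = 124.91 kg/h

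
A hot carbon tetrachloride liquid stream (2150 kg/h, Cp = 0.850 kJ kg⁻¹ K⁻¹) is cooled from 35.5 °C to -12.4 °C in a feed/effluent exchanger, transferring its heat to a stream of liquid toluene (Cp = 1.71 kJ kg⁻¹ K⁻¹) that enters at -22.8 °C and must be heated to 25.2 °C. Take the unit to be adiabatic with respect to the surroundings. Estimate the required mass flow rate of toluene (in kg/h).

Heat released by hot stream: Q = 2150 × 0.850 × (35.5 − -12.4) = 87537 kJ/h
Energy balance on cold side (adiabatic exchanger): Q = ṁ_c·Cp_c·(T_c,out − T_c,in)
ṁ_c = 87537 / [1.71 × (25.2 − -22.8)] = 1066.5 kg/h

ṁ_c = 1070 kg/h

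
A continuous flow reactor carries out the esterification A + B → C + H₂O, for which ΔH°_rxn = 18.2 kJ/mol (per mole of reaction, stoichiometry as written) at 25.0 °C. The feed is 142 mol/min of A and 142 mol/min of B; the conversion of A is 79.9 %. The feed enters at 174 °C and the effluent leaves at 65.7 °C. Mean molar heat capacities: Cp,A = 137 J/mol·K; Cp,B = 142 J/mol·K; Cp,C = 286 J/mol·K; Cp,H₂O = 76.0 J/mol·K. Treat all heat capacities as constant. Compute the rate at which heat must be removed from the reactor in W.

Q_out = 30700 W

Extent of reaction ξ = 0.799 × 142 = 113.46 mol/min
Reaction term: ξ·ΔH°_rxn = 113.46 × 18.2 = 2064.9 kJ/min
Sensible, feed 174→25 °C: -5903.1 kJ/min
Outlet flows (mol/min): A 28.542, B 28.542, C 113.46, H₂O 113.46
Sensible, products 25→65.7 °C: 1995.7 kJ/min
Q = ΔH = -1842.4 kJ/min = -30.707 kW
Heat removed = 30707 W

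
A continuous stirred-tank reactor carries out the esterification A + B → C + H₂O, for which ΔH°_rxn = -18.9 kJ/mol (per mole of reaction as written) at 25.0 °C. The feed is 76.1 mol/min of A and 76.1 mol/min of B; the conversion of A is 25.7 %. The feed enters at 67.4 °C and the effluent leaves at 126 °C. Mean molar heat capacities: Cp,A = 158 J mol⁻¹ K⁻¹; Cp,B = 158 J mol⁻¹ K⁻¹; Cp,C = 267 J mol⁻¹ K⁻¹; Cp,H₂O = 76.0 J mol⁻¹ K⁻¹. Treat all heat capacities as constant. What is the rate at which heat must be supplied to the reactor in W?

Extent of reaction ξ = 0.257 × 76.1 = 19.558 mol/min
Reaction term: ξ·ΔH°_rxn = 19.558 × -18.9 = -369.64 kJ/min
Sensible, feed 67.4→25 °C: -1019.6 kJ/min
Outlet flows (mol/min): A 56.542, B 56.542, C 19.558, H₂O 19.558
Sensible, products 25→126 °C: 2482.1 kJ/min
Q = ΔH = 1092.9 kJ/min = 18.215 kW
Heat supplied = 18215 W

Q_in = 18200 W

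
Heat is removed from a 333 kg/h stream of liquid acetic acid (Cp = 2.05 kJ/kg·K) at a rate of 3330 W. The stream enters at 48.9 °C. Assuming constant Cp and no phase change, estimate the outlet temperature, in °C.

Q = 3330 W = 11988 kJ/h
ΔT = Q/(ṁ·Cp) = 11988/(333×2.05) = 17.561 K
T_out = 48.9 − 17.561 = 31.339 °C

T_out = 31.3 °C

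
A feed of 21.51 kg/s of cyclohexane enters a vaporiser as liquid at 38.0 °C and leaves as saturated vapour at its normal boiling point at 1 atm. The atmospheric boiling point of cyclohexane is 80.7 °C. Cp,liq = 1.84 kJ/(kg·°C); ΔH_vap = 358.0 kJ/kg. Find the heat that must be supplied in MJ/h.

Q = 33800 MJ/h

liquid 38.0→80.7 °C: 78.568 kJ/kg
vaporisation at 80.7 °C: 358 kJ/kg
Δh = 78.568 + 358 = 436.57 kJ/kg
Q = ṁ·Δh = 21.51 kg/s × 436.57 kJ/kg = 9390.6 kJ/s
|Q| = 9390.6 kW = 33806 MJ/h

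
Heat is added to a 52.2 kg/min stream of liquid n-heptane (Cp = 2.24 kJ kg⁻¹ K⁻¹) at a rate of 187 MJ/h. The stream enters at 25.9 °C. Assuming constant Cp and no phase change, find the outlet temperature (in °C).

Q = 187 MJ/h = 3116.7 kJ/min
ΔT = Q/(ṁ·Cp) = 3116.7/(52.2×2.24) = 26.655 K
T_out = 25.9 + 26.655 = 52.555 °C

T_out = 52.6 °C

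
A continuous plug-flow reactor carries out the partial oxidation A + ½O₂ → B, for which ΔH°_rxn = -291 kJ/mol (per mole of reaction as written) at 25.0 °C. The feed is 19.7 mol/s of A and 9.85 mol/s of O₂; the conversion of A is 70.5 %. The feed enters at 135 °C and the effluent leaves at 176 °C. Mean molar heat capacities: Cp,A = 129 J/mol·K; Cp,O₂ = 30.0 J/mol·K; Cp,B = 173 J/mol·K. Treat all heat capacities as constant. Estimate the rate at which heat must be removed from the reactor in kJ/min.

Extent of reaction ξ = 0.705 × 19.7 = 13.888 mol/s
Reaction term: ξ·ΔH°_rxn = 13.888 × -291 = -4041.6 kJ/s
Sensible, feed 135→25 °C: -312.05 kJ/s
Outlet flows (mol/s): A 5.8115, O₂ 2.9058, B 13.888
Sensible, products 25→176 °C: 489.17 kJ/s
Q = ΔH = -3864.4 kJ/s = -3864.4 kW
Heat removed = 231870 kJ/min

Q_out = 232000 kJ/min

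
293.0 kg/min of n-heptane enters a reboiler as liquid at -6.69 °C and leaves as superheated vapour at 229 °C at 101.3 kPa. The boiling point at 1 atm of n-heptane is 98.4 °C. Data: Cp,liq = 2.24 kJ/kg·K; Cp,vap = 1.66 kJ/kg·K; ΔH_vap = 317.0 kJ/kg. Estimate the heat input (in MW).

liquid -6.69→98.4 °C: 235.4 kJ/kg
vaporisation at 98.4 °C: 317 kJ/kg
vapour 98.4→229 °C: 216.8 kJ/kg
Δh = 235.4 + 317 + 216.8 = 769.2 kJ/kg
Q = ṁ·Δh = 293.0 kg/min × 769.2 kJ/kg = 225370 kJ/min
|Q| = 3756.2 kW = 3.7562 MW

Q = 3.76 MW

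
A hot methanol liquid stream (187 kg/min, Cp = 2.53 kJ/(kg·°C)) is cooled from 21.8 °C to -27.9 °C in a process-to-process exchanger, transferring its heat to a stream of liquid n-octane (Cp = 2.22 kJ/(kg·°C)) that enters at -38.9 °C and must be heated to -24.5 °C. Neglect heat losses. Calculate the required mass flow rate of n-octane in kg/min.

ṁ_c = 736 kg/min

Heat released by hot stream: Q = 187 × 2.53 × (21.8 − -27.9) = 23514 kJ/min
Energy balance on cold side (adiabatic exchanger): Q = ṁ_c·Cp_c·(T_c,out − T_c,in)
ṁ_c = 23514 / [2.22 × (-24.5 − -38.9)] = 735.53 kg/min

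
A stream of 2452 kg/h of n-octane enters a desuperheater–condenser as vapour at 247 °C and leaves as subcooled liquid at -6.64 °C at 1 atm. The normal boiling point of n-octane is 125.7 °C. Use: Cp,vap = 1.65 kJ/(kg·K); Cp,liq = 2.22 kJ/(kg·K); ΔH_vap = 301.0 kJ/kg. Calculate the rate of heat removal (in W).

Q_c = 541000 W

vapour 247→125.7 °C: -200.14 kJ/kg
condensation at 125.7 °C: -301 kJ/kg
liquid 125.7→-6.64 °C: -293.79 kJ/kg
Δh = -200.14 + -301 + -293.79 = -794.94 kJ/kg
Q = ṁ·Δh = 2452 kg/h × -794.94 kJ/kg = -1.9492e+06 kJ/h
|Q| = 541.44 kW = 541440 W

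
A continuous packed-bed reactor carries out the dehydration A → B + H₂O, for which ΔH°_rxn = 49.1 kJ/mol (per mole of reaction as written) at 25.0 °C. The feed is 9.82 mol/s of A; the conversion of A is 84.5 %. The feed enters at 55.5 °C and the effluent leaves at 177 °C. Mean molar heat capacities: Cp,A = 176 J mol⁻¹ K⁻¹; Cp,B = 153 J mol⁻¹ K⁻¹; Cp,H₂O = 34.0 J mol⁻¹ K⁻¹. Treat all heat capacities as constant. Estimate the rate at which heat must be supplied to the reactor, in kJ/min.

Q_in = 37900 kJ/min

Extent of reaction ξ = 0.845 × 9.82 = 8.2979 mol/s
Reaction term: ξ·ΔH°_rxn = 8.2979 × 49.1 = 407.43 kJ/s
Sensible, feed 55.5→25 °C: -52.714 kJ/s
Outlet flows (mol/s): A 1.5221, B 8.2979, H₂O 8.2979
Sensible, products 25→177 °C: 276.58 kJ/s
Q = ΔH = 631.29 kJ/s = 631.29 kW
Heat supplied = 37878 kJ/min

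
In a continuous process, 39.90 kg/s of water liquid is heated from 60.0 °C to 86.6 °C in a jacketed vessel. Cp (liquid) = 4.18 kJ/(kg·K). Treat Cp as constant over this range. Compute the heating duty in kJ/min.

Q = 266000 kJ/min

Q = ṁ·Cp·ΔT = 39.90 × 4.18 × (86.6 − 60.0) = 4436.4 kJ/s
Heating duty = 266180 kJ/min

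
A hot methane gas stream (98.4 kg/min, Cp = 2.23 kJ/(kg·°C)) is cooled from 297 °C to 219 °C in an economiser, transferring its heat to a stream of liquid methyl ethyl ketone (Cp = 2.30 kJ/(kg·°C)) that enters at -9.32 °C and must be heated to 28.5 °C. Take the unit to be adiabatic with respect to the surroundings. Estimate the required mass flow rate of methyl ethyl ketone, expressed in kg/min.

Heat released by hot stream: Q = 98.4 × 2.23 × (297 − 219) = 17116 kJ/min
Energy balance on cold side (adiabatic exchanger): Q = ṁ_c·Cp_c·(T_c,out − T_c,in)
ṁ_c = 17116 / [2.30 × (28.5 − -9.32)] = 196.76 kg/min

ṁ_c = 197 kg/min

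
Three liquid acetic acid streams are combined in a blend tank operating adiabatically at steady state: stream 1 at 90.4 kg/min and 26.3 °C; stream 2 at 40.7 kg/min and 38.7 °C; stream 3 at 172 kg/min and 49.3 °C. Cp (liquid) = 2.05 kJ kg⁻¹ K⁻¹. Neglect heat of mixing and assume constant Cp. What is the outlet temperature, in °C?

T_out = 41.0 °C

Energy balance with Q = 0: Σ ṁᵢCp,ᵢ(T_out − Tᵢ) = 0
Σ ṁᵢCp,ᵢTᵢ = 90.4×2.05×26.3 + 40.7×2.05×38.7 + 172×2.05×49.3 = 25486
Σ ṁᵢCp,ᵢ = 90.4×2.05 + 40.7×2.05 + 172×2.05 = 621.36
T_out = 25486 / 621.36 = 41.017 °C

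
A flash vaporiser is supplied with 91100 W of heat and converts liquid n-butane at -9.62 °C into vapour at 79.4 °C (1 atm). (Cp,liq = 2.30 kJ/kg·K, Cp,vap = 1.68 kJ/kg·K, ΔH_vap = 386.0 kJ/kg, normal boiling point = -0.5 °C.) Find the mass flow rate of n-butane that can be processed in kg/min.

ṁ = 10.1 kg/min

Δh = 2.30×(-0.5−-9.62) + 386.0 + 1.68×(79.4−-0.5) = 541.21 kJ/kg
Q = 91100 W = 91.1 kJ/s = 5466 kJ/min
ṁ = Q/Δh = 5466 / 541.21 = 10.1 kg/min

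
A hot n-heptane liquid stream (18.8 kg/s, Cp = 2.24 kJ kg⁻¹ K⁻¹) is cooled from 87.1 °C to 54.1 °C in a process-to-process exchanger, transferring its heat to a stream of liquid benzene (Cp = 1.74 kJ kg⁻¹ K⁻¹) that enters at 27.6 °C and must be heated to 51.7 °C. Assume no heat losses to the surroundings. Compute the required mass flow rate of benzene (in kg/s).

ṁ_c = 33.1 kg/s

Heat released by hot stream: Q = 18.8 × 2.24 × (87.1 − 54.1) = 1389.7 kJ/s
Energy balance on cold side (adiabatic exchanger): Q = ṁ_c·Cp_c·(T_c,out − T_c,in)
ṁ_c = 1389.7 / [1.74 × (51.7 − 27.6)] = 33.14 kg/s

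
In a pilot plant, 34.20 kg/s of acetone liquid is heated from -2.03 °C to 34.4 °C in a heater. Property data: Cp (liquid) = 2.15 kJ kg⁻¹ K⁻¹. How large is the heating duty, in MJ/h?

Q = 9640 MJ/h

Q = ṁ·Cp·ΔT = 34.20 × 2.15 × (34.4 − -2.03) = 2678.7 kJ/s
Heating duty = 9643.3 MJ/h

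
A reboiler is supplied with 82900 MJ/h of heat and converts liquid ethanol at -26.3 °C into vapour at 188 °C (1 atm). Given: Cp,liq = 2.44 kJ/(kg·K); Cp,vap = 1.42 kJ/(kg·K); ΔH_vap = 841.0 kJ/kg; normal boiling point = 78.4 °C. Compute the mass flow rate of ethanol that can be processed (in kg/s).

Δh = 2.44×(78.4−-26.3) + 841.0 + 1.42×(188−78.4) = 1252.1 kJ/kg
Q = 82900 MJ/h = 23028 kJ/s = 23028 kJ/s
ṁ = Q/Δh = 23028 / 1252.1 = 18.391 kg/s

ṁ = 18.4 kg/s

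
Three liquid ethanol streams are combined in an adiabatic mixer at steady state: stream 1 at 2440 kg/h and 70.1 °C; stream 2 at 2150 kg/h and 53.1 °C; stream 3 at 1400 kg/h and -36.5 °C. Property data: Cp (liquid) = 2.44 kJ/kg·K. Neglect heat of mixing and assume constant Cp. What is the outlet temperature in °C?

No heat crosses the boundary, so H_out = H_in.
T_out = Σ ṁᵢCp,ᵢTᵢ / Σ ṁᵢCp,ᵢ
      = 571230 / 14616 = 39.083 °C

T_out = 39.1 °C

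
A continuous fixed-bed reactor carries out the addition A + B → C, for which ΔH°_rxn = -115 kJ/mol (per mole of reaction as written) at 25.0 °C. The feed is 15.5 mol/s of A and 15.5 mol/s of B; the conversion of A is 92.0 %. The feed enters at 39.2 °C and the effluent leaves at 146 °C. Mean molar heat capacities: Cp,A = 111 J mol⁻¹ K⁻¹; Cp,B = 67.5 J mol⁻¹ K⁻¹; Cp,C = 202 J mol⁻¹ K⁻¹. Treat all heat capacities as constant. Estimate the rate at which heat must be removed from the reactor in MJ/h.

Q_out = 4690 MJ/h

Extent of reaction ξ = 0.920 × 15.5 = 14.26 mol/s
Reaction term: ξ·ΔH°_rxn = 14.26 × -115 = -1639.9 kJ/s
Sensible, feed 39.2→25 °C: -39.288 kJ/s
Outlet flows (mol/s): A 1.24, B 1.24, C 14.26
Sensible, products 25→146 °C: 375.33 kJ/s
Q = ΔH = -1303.9 kJ/s = -1303.9 kW
Heat removed = 4693.9 MJ/h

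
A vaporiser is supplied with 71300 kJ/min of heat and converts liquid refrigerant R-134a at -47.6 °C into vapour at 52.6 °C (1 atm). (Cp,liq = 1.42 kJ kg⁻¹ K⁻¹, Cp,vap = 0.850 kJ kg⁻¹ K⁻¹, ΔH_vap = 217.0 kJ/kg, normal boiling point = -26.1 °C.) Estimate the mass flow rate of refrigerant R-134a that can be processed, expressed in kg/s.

ṁ = 3.78 kg/s

Δh = 1.42×(-26.1−-47.6) + 217.0 + 0.850×(52.6−-26.1) = 314.43 kJ/kg
Q = 71300 kJ/min = 1188.3 kJ/s = 1188.3 kJ/s
ṁ = Q/Δh = 1188.3 / 314.43 = 3.7794 kg/s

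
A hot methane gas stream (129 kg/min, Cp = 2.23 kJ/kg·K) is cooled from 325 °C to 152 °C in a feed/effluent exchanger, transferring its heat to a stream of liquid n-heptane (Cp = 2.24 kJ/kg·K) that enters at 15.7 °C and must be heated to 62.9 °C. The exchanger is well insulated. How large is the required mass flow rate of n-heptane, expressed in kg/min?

ṁ_c = 471 kg/min

Heat released by hot stream: Q = 129 × 2.23 × (325 − 152) = 49767 kJ/min
Energy balance on cold side (adiabatic exchanger): Q = ṁ_c·Cp_c·(T_c,out − T_c,in)
ṁ_c = 49767 / [2.24 × (62.9 − 15.7)] = 470.71 kg/min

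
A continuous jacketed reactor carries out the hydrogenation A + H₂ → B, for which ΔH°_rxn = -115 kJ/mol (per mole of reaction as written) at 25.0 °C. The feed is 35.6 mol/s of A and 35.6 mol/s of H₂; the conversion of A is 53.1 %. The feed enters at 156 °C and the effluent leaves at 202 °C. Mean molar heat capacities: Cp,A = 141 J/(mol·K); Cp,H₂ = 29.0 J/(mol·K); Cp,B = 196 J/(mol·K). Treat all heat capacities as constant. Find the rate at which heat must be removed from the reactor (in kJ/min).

Q_out = 109000 kJ/min

Extent of reaction ξ = 0.531 × 35.6 = 18.904 mol/s
Reaction term: ξ·ΔH°_rxn = 18.904 × -115 = -2173.9 kJ/s
Sensible, feed 156→25 °C: -792.81 kJ/s
Outlet flows (mol/s): A 16.696, H₂ 16.696, B 18.904
Sensible, products 25→202 °C: 1158.2 kJ/s
Q = ΔH = -1808.5 kJ/s = -1808.5 kW
Heat removed = 108510 kJ/min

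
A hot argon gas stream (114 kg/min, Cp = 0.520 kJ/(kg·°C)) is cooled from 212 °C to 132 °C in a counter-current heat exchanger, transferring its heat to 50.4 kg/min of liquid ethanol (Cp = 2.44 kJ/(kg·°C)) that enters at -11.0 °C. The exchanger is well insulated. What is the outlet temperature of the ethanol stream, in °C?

T_c,out = 27.6 °C

Heat released by hot stream: Q = 114 × 0.520 × (212 − 132) = 4742.4 kJ/min
Energy balance on cold side (adiabatic exchanger): Q = ṁ_c·Cp_c·(T_c,out − T_c,in)
T_c,out = -11.0 + 4742.4/(50.4 × 2.44) = 27.564 °C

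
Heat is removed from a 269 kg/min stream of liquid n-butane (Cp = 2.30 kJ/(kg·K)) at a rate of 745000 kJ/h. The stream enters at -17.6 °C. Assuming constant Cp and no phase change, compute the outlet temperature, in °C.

T_out = -37.7 °C

Q = 745000 kJ/h = 12417 kJ/min
ΔT = Q/(ṁ·Cp) = 12417/(269×2.30) = 20.069 K
T_out = -17.6 − 20.069 = -37.669 °C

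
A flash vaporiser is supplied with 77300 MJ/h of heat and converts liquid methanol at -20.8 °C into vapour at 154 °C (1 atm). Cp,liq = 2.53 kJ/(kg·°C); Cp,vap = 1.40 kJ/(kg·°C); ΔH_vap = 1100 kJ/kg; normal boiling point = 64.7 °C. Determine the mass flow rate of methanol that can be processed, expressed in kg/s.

Δh = 2.53×(64.7−-20.8) + 1100 + 1.40×(154−64.7) = 1441.3 kJ/kg
Q = 77300 MJ/h = 21472 kJ/s = 21472 kJ/s
ṁ = Q/Δh = 21472 / 1441.3 = 14.897 kg/s

ṁ = 14.9 kg/s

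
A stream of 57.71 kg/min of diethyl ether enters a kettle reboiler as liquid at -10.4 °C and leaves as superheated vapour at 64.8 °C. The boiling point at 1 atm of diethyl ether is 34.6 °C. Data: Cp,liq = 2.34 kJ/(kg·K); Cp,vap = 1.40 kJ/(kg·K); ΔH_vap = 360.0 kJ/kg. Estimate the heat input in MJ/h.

liquid -10.4→34.6 °C: 105.3 kJ/kg
vaporisation at 34.6 °C: 360 kJ/kg
vapour 34.6→64.8 °C: 42.28 kJ/kg
Δh = 105.3 + 360 + 42.28 = 507.58 kJ/kg
Q = ṁ·Δh = 57.71 kg/min × 507.58 kJ/kg = 29292 kJ/min
|Q| = 488.21 kW = 1757.5 MJ/h

Q = 1760 MJ/h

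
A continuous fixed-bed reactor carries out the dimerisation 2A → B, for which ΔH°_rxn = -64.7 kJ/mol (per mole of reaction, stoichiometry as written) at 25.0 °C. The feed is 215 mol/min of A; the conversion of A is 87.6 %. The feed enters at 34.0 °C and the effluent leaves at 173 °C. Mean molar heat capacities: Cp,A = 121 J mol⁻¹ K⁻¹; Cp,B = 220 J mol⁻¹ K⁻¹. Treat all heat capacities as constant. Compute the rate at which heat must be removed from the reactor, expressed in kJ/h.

Q_out = 167000 kJ/h

Extent of reaction ξ = 0.876 × 215 / 2 = 94.17 mol/min
Reaction term: ξ·ΔH°_rxn = 94.17 × -64.7 = -6092.8 kJ/min
Sensible, feed 34.0→25 °C: -234.13 kJ/min
Outlet flows (mol/min): A 26.66, B 94.17
Sensible, products 25→173 °C: 3543.6 kJ/min
Q = ΔH = -2783.3 kJ/min = -46.389 kW
Heat removed = 167000 kJ/h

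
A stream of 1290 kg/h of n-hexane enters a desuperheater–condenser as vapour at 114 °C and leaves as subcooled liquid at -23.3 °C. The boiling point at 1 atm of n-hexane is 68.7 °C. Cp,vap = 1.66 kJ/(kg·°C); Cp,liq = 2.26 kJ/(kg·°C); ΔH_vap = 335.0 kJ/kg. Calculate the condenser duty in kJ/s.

Q_c = 221 kJ/s

vapour 114→68.7 °C: -75.198 kJ/kg
condensation at 68.7 °C: -335 kJ/kg
liquid 68.7→-23.3 °C: -207.92 kJ/kg
Δh = -75.198 + -335 + -207.92 = -618.12 kJ/kg
Q = ṁ·Δh = 1290 kg/h × -618.12 kJ/kg = -797370 kJ/h
|Q| = 221.49 kW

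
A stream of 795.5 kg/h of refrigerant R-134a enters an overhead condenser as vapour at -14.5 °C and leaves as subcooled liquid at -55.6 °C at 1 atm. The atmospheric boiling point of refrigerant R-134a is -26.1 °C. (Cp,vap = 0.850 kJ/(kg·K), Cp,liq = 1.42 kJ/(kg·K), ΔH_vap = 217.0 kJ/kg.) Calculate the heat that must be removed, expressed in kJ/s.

vapour -14.5→-26.1 °C: -9.86 kJ/kg
condensation at -26.1 °C: -217 kJ/kg
liquid -26.1→-55.6 °C: -41.89 kJ/kg
Δh = -9.86 + -217 + -41.89 = -268.75 kJ/kg
Q = ṁ·Δh = 795.5 kg/h × -268.75 kJ/kg = -213790 kJ/h
|Q| = 59.386 kW

Q_c = 59.4 kJ/s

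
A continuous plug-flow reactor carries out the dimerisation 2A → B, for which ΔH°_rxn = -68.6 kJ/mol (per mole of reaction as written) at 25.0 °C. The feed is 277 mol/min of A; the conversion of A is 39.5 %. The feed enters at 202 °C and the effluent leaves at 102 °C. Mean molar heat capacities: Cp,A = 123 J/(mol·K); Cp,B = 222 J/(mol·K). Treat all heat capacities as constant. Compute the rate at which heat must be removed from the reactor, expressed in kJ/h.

Q_out = 436000 kJ/h

Extent of reaction ξ = 0.395 × 277 / 2 = 54.708 mol/min
Reaction term: ξ·ΔH°_rxn = 54.708 × -68.6 = -3752.9 kJ/min
Sensible, feed 202→25 °C: -6030.6 kJ/min
Outlet flows (mol/min): A 167.58, B 54.708
Sensible, products 25→102 °C: 2522.4 kJ/min
Q = ΔH = -7261.1 kJ/min = -121.02 kW
Heat removed = 435670 kJ/h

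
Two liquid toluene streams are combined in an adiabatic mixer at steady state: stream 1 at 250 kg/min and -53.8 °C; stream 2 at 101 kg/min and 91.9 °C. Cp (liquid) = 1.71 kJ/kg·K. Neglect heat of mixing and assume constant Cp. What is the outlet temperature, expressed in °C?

T_out = -11.9 °C

No heat crosses the boundary, so H_out = H_in.
Σ ṁᵢCp,ᵢTᵢ = 250×1.71×-53.8 + 101×1.71×91.9 = -7127.5
Σ ṁᵢCp,ᵢ = 250×1.71 + 101×1.71 = 600.21
T_out = -7127.5 / 600.21 = -11.875 °C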